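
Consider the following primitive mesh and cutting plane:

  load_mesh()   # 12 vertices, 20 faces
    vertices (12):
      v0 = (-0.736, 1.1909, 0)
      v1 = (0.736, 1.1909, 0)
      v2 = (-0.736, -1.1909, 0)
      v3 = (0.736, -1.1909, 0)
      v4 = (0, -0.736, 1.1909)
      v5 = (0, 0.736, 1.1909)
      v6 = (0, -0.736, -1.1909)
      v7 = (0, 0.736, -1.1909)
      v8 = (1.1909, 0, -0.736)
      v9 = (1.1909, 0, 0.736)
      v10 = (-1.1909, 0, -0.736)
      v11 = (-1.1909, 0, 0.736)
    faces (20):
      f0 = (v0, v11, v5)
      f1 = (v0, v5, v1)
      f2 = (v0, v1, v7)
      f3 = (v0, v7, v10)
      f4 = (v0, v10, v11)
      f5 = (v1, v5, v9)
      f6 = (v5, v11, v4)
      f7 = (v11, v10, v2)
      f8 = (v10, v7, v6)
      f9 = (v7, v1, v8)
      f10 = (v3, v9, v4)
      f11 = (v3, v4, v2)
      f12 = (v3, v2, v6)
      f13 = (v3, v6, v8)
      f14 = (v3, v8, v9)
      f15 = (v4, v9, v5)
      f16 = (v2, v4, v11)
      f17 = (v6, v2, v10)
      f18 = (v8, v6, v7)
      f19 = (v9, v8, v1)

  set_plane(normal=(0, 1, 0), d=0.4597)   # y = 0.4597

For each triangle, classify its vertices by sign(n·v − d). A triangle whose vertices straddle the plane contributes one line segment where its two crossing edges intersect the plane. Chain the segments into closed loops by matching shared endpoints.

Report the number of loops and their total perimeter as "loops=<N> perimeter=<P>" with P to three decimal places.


Straddling triangles (10 of 20):
  (v0,v11,v5) [+-+] → (-1.0153, 0.4597, 0.451896)–(-0.447073, 0.4597, 1.02013)  len=0.8036
  (v0,v7,v10) [++-] → (-0.447073, 0.4597, -1.02013)–(-1.0153, 0.4597, -0.451896)  len=0.8036
  (v0,v10,v11) [+--] → (-1.0153, 0.4597, -0.451896)–(-1.0153, 0.4597, 0.451896)  len=0.9038
  (v1,v5,v9) [++-] → (0.447073, 0.4597, 1.02013)–(1.0153, 0.4597, 0.451896)  len=0.8036
  (v5,v11,v4) [+--] → (-0.447073, 0.4597, 1.02013)–(0, 0.4597, 1.1909)  len=0.4786
  (v10,v7,v6) [-+-] → (-0.447073, 0.4597, -1.02013)–(0, 0.4597, -1.1909)  len=0.4786
  (v7,v1,v8) [++-] → (1.0153, 0.4597, -0.451896)–(0.447073, 0.4597, -1.02013)  len=0.8036
  (v4,v9,v5) [--+] → (0.447073, 0.4597, 1.02013)–(0, 0.4597, 1.1909)  len=0.4786
  (v8,v6,v7) [--+] → (0, 0.4597, -1.1909)–(0.447073, 0.4597, -1.02013)  len=0.4786
  (v9,v8,v1) [--+] → (1.0153, 0.4597, -0.451896)–(1.0153, 0.4597, 0.451896)  len=0.9038

Chained into 1 loop(s):
  loop 1: 10 segments, perimeter = 6.9363
Total perimeter = 6.936

loops=1 perimeter=6.936


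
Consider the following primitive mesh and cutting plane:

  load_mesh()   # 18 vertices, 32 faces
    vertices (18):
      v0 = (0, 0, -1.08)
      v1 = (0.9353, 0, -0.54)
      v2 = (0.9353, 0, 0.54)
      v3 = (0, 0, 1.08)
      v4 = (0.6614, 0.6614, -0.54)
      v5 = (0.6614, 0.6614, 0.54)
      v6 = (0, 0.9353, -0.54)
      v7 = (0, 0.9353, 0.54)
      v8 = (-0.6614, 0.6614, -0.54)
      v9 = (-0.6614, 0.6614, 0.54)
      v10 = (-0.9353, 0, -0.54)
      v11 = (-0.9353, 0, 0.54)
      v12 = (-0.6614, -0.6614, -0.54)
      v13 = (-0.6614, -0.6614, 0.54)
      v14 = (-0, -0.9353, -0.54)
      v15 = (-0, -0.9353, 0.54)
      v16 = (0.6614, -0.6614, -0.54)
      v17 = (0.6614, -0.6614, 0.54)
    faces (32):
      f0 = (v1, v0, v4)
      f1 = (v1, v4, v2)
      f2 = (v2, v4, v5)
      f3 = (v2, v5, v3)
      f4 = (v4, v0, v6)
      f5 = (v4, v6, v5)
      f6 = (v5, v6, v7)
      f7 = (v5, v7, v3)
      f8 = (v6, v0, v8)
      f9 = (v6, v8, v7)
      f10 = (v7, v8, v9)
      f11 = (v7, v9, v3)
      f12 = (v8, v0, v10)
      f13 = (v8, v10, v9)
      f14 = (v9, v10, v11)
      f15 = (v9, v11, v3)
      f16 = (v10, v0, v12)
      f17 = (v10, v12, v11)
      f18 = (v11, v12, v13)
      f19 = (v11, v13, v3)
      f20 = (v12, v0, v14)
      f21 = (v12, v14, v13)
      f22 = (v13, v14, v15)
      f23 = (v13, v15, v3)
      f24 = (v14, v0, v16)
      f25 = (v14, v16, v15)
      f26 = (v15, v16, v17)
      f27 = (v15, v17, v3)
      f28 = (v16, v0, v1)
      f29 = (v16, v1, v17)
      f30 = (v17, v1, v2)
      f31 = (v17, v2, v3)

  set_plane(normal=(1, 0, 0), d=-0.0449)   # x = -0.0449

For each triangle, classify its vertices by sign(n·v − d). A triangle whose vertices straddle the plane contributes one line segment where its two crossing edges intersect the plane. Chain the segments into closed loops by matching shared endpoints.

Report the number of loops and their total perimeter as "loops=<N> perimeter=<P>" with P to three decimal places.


Straddling triangles (12 of 32):
  (v6,v0,v8) [++-] → (-0.0449, 0.0449, -1.04334)–(-0.0449, 0.916706, -0.54)  len=1.0067
  (v6,v8,v7) [+-+] → (-0.0449, 0.916706, -0.54)–(-0.0449, 0.916706, 0.466683)  len=1.0067
  (v7,v8,v9) [+--] → (-0.0449, 0.916706, 0.466683)–(-0.0449, 0.916706, 0.54)  len=0.0733
  (v7,v9,v3) [+-+] → (-0.0449, 0.916706, 0.54)–(-0.0449, 0.0449, 1.04334)  len=1.0067
  (v8,v0,v10) [-+-] → (-0.0449, 0.0449, -1.04334)–(-0.0449, 0, -1.05408)  len=0.0462
  (v9,v11,v3) [--+] → (-0.0449, 0, 1.05408)–(-0.0449, 0.0449, 1.04334)  len=0.0462
  (v10,v0,v12) [-+-] → (-0.0449, 0, -1.05408)–(-0.0449, -0.0449, -1.04334)  len=0.0462
  (v11,v13,v3) [--+] → (-0.0449, -0.0449, 1.04334)–(-0.0449, 0, 1.05408)  len=0.0462
  (v12,v0,v14) [-++] → (-0.0449, -0.0449, -1.04334)–(-0.0449, -0.916706, -0.54)  len=1.0067
  (v12,v14,v13) [-+-] → (-0.0449, -0.916706, -0.54)–(-0.0449, -0.916706, -0.466683)  len=0.0733
  (v13,v14,v15) [-++] → (-0.0449, -0.916706, -0.466683)–(-0.0449, -0.916706, 0.54)  len=1.0067
  (v13,v15,v3) [-++] → (-0.0449, -0.916706, 0.54)–(-0.0449, -0.0449, 1.04334)  len=1.0067

Chained into 1 loop(s):
  loop 1: 12 segments, perimeter = 6.3714
Total perimeter = 6.371

loops=1 perimeter=6.371


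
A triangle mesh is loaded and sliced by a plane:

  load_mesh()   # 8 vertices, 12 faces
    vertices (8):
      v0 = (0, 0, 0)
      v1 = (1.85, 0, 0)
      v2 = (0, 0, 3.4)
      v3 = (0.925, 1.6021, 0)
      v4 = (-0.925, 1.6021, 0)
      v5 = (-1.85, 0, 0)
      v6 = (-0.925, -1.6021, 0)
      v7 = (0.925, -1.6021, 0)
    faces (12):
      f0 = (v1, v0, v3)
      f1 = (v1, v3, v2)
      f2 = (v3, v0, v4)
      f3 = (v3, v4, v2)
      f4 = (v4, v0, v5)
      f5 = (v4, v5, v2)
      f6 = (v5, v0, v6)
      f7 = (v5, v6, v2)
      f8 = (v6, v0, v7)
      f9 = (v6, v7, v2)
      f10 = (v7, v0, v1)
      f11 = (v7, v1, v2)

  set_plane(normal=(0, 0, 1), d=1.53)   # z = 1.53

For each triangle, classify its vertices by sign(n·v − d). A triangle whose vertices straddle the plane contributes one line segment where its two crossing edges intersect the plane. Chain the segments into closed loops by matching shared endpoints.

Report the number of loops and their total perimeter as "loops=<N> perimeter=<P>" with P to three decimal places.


loops=1 perimeter=6.105

Straddling triangles (6 of 12):
  (v1,v3,v2) [--+] → (0.50875, 0.881155, 1.53)–(1.0175, 0, 1.53)  len=1.0175
  (v3,v4,v2) [--+] → (-0.50875, 0.881155, 1.53)–(0.50875, 0.881155, 1.53)  len=1.0175
  (v4,v5,v2) [--+] → (-1.0175, 0, 1.53)–(-0.50875, 0.881155, 1.53)  len=1.0175
  (v5,v6,v2) [--+] → (-0.50875, -0.881155, 1.53)–(-1.0175, 0, 1.53)  len=1.0175
  (v6,v7,v2) [--+] → (0.50875, -0.881155, 1.53)–(-0.50875, -0.881155, 1.53)  len=1.0175
  (v7,v1,v2) [--+] → (1.0175, 0, 1.53)–(0.50875, -0.881155, 1.53)  len=1.0175

Chained into 1 loop(s):
  loop 1: 6 segments, perimeter = 6.1049
Total perimeter = 6.105


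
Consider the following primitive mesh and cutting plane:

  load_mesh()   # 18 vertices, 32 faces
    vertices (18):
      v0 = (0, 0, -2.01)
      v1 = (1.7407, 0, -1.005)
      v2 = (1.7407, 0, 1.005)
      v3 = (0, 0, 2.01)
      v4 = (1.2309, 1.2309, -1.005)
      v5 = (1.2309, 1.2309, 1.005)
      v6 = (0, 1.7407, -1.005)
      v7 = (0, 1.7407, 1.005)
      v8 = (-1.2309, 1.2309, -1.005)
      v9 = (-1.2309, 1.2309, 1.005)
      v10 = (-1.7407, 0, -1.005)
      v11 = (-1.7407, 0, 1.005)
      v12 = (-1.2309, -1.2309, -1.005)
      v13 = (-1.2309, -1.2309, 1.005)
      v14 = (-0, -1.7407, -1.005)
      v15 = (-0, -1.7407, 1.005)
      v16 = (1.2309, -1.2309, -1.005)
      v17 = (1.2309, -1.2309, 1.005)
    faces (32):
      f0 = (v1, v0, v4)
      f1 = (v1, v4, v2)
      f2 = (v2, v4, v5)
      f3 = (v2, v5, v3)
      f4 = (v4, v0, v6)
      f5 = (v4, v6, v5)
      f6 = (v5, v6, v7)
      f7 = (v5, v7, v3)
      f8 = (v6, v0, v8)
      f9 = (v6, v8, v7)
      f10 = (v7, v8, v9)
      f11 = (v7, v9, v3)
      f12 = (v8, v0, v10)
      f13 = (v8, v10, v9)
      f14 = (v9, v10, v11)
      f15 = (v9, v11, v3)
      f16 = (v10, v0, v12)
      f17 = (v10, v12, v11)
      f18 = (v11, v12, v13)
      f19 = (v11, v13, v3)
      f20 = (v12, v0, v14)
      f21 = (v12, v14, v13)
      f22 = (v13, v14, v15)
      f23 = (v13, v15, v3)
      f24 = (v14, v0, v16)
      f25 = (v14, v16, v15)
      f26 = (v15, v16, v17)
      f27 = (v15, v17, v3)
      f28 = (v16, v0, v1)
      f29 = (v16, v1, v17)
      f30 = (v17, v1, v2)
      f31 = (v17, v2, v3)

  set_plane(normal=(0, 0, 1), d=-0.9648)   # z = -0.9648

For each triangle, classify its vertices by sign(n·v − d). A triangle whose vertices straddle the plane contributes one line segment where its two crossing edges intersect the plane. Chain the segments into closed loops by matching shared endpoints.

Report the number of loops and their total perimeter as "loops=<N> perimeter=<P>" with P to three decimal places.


loops=1 perimeter=10.658

Straddling triangles (16 of 32):
  (v1,v4,v2) [--+] → (1.2411, 1.20628, -0.9648)–(1.7407, 0, -0.9648)  len=1.3056
  (v2,v4,v5) [+-+] → (1.2411, 1.20628, -0.9648)–(1.2309, 1.2309, -0.9648)  len=0.0266
  (v4,v6,v5) [--+] → (0.024618, 1.7305, -0.9648)–(1.2309, 1.2309, -0.9648)  len=1.3056
  (v5,v6,v7) [+-+] → (0.024618, 1.7305, -0.9648)–(0, 1.7407, -0.9648)  len=0.0266
  (v6,v8,v7) [--+] → (-1.20628, 1.2411, -0.9648)–(0, 1.7407, -0.9648)  len=1.3056
  (v7,v8,v9) [+-+] → (-1.20628, 1.2411, -0.9648)–(-1.2309, 1.2309, -0.9648)  len=0.0266
  (v8,v10,v9) [--+] → (-1.7305, 0.024618, -0.9648)–(-1.2309, 1.2309, -0.9648)  len=1.3056
  (v9,v10,v11) [+-+] → (-1.7305, 0.024618, -0.9648)–(-1.7407, 0, -0.9648)  len=0.0266
  (v10,v12,v11) [--+] → (-1.2411, -1.20628, -0.9648)–(-1.7407, 0, -0.9648)  len=1.3056
  (v11,v12,v13) [+-+] → (-1.2411, -1.20628, -0.9648)–(-1.2309, -1.2309, -0.9648)  len=0.0266
  (v12,v14,v13) [--+] → (-0.024618, -1.7305, -0.9648)–(-1.2309, -1.2309, -0.9648)  len=1.3056
  (v13,v14,v15) [+-+] → (-0.024618, -1.7305, -0.9648)–(0, -1.7407, -0.9648)  len=0.0266
  (v14,v16,v15) [--+] → (1.20628, -1.2411, -0.9648)–(0, -1.7407, -0.9648)  len=1.3056
  (v15,v16,v17) [+-+] → (1.20628, -1.2411, -0.9648)–(1.2309, -1.2309, -0.9648)  len=0.0266
  (v16,v1,v17) [--+] → (1.7305, -0.024618, -0.9648)–(1.2309, -1.2309, -0.9648)  len=1.3056
  (v17,v1,v2) [+-+] → (1.7305, -0.024618, -0.9648)–(1.7407, 0, -0.9648)  len=0.0266

Chained into 1 loop(s):
  loop 1: 16 segments, perimeter = 10.6584
Total perimeter = 10.658


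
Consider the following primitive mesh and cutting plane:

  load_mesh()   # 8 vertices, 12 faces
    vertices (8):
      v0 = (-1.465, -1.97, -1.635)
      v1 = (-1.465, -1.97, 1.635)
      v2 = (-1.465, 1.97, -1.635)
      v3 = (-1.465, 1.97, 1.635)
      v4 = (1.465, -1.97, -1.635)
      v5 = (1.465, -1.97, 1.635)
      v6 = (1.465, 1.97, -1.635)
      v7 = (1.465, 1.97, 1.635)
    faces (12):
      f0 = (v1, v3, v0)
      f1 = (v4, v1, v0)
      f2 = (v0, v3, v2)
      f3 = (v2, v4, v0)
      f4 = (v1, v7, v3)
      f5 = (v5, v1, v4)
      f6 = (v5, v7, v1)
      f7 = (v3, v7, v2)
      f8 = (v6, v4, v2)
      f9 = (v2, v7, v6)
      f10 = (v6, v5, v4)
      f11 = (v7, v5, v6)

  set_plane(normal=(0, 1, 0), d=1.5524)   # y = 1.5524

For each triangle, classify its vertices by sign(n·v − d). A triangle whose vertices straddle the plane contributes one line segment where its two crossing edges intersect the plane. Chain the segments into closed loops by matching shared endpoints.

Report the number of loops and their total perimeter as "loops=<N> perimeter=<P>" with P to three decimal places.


Straddling triangles (8 of 12):
  (v1,v3,v0) [-+-] → (-1.465, 1.5524, 1.635)–(-1.465, 1.5524, 1.28841)  len=0.3466
  (v0,v3,v2) [-++] → (-1.465, 1.5524, 1.28841)–(-1.465, 1.5524, -1.635)  len=2.9234
  (v2,v4,v0) [+--] → (-1.15445, 1.5524, -1.635)–(-1.465, 1.5524, -1.635)  len=0.3106
  (v1,v7,v3) [-++] → (1.15445, 1.5524, 1.635)–(-1.465, 1.5524, 1.635)  len=2.6194
  (v5,v7,v1) [-+-] → (1.465, 1.5524, 1.635)–(1.15445, 1.5524, 1.635)  len=0.3106
  (v6,v4,v2) [+-+] → (1.465, 1.5524, -1.635)–(-1.15445, 1.5524, -1.635)  len=2.6194
  (v6,v5,v4) [+--] → (1.465, 1.5524, -1.28841)–(1.465, 1.5524, -1.635)  len=0.3466
  (v7,v5,v6) [+-+] → (1.465, 1.5524, 1.635)–(1.465, 1.5524, -1.28841)  len=2.9234

Chained into 1 loop(s):
  loop 1: 8 segments, perimeter = 12.4000
Total perimeter = 12.400

loops=1 perimeter=12.400


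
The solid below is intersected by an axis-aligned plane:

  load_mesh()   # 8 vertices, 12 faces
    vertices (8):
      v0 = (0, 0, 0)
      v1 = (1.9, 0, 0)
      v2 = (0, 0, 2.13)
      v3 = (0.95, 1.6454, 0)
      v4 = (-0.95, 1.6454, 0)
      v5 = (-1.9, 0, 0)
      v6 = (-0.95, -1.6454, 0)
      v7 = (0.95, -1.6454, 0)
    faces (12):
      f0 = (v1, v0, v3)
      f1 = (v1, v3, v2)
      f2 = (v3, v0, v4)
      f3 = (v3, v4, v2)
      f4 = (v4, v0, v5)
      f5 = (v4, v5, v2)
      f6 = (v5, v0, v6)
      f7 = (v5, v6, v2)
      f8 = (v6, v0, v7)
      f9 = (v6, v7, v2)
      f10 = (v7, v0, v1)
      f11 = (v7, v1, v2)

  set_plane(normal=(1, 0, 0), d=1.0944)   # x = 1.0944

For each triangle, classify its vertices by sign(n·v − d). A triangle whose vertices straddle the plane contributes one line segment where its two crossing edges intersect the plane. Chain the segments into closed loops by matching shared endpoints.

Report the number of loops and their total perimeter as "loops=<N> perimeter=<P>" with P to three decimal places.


Straddling triangles (4 of 12):
  (v1,v0,v3) [+--] → (1.0944, 0, 0)–(1.0944, 1.3953, 0)  len=1.3953
  (v1,v3,v2) [+--] → (1.0944, 1.3953, 0)–(1.0944, 0, 0.90312)  len=1.6621
  (v7,v0,v1) [--+] → (1.0944, 0, 0)–(1.0944, -1.3953, 0)  len=1.3953
  (v7,v1,v2) [-+-] → (1.0944, -1.3953, 0)–(1.0944, 0, 0.90312)  len=1.6621

Chained into 1 loop(s):
  loop 1: 4 segments, perimeter = 6.1147
Total perimeter = 6.115

loops=1 perimeter=6.115


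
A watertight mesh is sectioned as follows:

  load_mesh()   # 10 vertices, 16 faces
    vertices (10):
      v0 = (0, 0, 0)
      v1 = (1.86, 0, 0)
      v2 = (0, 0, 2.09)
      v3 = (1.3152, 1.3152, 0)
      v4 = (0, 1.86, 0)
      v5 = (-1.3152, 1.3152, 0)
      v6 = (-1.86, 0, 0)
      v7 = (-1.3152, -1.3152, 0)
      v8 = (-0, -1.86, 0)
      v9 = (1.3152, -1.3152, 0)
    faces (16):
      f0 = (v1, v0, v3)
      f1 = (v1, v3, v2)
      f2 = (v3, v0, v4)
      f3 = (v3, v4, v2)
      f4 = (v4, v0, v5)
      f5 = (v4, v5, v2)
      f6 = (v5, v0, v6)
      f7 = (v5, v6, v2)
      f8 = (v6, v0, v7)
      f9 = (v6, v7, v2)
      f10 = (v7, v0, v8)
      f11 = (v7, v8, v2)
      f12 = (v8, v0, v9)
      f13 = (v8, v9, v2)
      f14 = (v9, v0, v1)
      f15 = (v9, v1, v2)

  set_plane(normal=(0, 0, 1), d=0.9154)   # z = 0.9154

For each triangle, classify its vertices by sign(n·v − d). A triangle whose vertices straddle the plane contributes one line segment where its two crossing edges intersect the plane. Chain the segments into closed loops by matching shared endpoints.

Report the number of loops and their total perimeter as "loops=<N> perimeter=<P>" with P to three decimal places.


Straddling triangles (8 of 16):
  (v1,v3,v2) [--+] → (0.739155, 0.739155, 0.9154)–(1.04534, 0, 0.9154)  len=0.8001
  (v3,v4,v2) [--+] → (0, 1.04534, 0.9154)–(0.739155, 0.739155, 0.9154)  len=0.8001
  (v4,v5,v2) [--+] → (-0.739155, 0.739155, 0.9154)–(0, 1.04534, 0.9154)  len=0.8001
  (v5,v6,v2) [--+] → (-1.04534, 0, 0.9154)–(-0.739155, 0.739155, 0.9154)  len=0.8001
  (v6,v7,v2) [--+] → (-0.739155, -0.739155, 0.9154)–(-1.04534, 0, 0.9154)  len=0.8001
  (v7,v8,v2) [--+] → (0, -1.04534, 0.9154)–(-0.739155, -0.739155, 0.9154)  len=0.8001
  (v8,v9,v2) [--+] → (0.739155, -0.739155, 0.9154)–(0, -1.04534, 0.9154)  len=0.8001
  (v9,v1,v2) [--+] → (1.04534, 0, 0.9154)–(0.739155, -0.739155, 0.9154)  len=0.8001

Chained into 1 loop(s):
  loop 1: 8 segments, perimeter = 6.4005
Total perimeter = 6.400

loops=1 perimeter=6.400


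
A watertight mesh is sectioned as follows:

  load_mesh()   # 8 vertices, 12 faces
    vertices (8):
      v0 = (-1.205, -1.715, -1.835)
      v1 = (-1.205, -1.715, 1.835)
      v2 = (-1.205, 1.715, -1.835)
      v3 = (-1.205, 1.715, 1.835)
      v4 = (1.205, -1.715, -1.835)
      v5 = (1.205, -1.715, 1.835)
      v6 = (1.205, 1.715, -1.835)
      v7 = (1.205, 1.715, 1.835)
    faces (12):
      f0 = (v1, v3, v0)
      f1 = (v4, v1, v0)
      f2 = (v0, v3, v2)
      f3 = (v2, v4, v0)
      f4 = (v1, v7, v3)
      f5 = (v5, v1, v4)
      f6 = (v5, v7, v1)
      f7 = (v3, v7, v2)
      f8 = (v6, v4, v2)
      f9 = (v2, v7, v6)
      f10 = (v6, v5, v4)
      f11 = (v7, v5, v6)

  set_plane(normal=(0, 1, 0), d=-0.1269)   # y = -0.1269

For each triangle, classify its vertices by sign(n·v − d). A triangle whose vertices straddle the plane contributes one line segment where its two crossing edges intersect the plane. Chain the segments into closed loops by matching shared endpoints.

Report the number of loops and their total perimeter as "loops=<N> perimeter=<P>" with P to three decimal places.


Straddling triangles (8 of 12):
  (v1,v3,v0) [-+-] → (-1.205, -0.1269, 1.835)–(-1.205, -0.1269, -0.135779)  len=1.9708
  (v0,v3,v2) [-++] → (-1.205, -0.1269, -0.135779)–(-1.205, -0.1269, -1.835)  len=1.6992
  (v2,v4,v0) [+--] → (0.089163, -0.1269, -1.835)–(-1.205, -0.1269, -1.835)  len=1.2942
  (v1,v7,v3) [-++] → (-0.089163, -0.1269, 1.835)–(-1.205, -0.1269, 1.835)  len=1.1158
  (v5,v7,v1) [-+-] → (1.205, -0.1269, 1.835)–(-0.089163, -0.1269, 1.835)  len=1.2942
  (v6,v4,v2) [+-+] → (1.205, -0.1269, -1.835)–(0.089163, -0.1269, -1.835)  len=1.1158
  (v6,v5,v4) [+--] → (1.205, -0.1269, 0.135779)–(1.205, -0.1269, -1.835)  len=1.9708
  (v7,v5,v6) [+-+] → (1.205, -0.1269, 1.835)–(1.205, -0.1269, 0.135779)  len=1.6992

Chained into 1 loop(s):
  loop 1: 8 segments, perimeter = 12.1600
Total perimeter = 12.160

loops=1 perimeter=12.160


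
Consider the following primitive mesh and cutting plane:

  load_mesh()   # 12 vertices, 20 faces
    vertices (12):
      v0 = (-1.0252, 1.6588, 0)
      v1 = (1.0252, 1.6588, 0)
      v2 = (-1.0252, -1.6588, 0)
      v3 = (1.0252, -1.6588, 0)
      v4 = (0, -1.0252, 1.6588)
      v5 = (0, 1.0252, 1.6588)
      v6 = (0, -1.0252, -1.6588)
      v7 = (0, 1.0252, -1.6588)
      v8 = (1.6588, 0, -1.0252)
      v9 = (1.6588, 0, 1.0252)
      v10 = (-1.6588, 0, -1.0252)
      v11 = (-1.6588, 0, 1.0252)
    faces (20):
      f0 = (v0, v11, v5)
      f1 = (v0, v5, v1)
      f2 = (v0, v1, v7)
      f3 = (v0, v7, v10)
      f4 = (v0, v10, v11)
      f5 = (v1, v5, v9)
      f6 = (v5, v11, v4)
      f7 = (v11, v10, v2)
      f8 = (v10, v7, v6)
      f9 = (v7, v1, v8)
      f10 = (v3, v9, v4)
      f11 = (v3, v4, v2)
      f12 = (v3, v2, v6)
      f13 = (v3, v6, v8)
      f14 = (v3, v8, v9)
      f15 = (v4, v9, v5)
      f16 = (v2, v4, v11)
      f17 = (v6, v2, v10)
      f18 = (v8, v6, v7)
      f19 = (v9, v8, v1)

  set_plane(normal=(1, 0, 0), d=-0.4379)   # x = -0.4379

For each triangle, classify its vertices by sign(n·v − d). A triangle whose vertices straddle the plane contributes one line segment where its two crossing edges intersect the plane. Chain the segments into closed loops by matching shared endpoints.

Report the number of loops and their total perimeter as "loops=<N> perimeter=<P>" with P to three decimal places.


loops=1 perimeter=10.149

Straddling triangles (10 of 20):
  (v0,v11,v5) [--+] → (-0.4379, 0.754562, 1.49154)–(-0.4379, 1.29583, 0.950267)  len=0.7655
  (v0,v5,v1) [-++] → (-0.4379, 1.29583, 0.950267)–(-0.4379, 1.6588, 0)  len=1.0172
  (v0,v1,v7) [-++] → (-0.4379, 1.6588, 0)–(-0.4379, 1.29583, -0.950267)  len=1.0172
  (v0,v7,v10) [-+-] → (-0.4379, 1.29583, -0.950267)–(-0.4379, 0.754562, -1.49154)  len=0.7655
  (v5,v11,v4) [+-+] → (-0.4379, 0.754562, 1.49154)–(-0.4379, -0.754562, 1.49154)  len=1.5091
  (v10,v7,v6) [-++] → (-0.4379, 0.754562, -1.49154)–(-0.4379, -0.754562, -1.49154)  len=1.5091
  (v3,v4,v2) [++-] → (-0.4379, -1.29583, 0.950267)–(-0.4379, -1.6588, 0)  len=1.0172
  (v3,v2,v6) [+-+] → (-0.4379, -1.6588, 0)–(-0.4379, -1.29583, -0.950267)  len=1.0172
  (v2,v4,v11) [-+-] → (-0.4379, -1.29583, 0.950267)–(-0.4379, -0.754562, 1.49154)  len=0.7655
  (v6,v2,v10) [+--] → (-0.4379, -1.29583, -0.950267)–(-0.4379, -0.754562, -1.49154)  len=0.7655

Chained into 1 loop(s):
  loop 1: 10 segments, perimeter = 10.1491
Total perimeter = 10.149


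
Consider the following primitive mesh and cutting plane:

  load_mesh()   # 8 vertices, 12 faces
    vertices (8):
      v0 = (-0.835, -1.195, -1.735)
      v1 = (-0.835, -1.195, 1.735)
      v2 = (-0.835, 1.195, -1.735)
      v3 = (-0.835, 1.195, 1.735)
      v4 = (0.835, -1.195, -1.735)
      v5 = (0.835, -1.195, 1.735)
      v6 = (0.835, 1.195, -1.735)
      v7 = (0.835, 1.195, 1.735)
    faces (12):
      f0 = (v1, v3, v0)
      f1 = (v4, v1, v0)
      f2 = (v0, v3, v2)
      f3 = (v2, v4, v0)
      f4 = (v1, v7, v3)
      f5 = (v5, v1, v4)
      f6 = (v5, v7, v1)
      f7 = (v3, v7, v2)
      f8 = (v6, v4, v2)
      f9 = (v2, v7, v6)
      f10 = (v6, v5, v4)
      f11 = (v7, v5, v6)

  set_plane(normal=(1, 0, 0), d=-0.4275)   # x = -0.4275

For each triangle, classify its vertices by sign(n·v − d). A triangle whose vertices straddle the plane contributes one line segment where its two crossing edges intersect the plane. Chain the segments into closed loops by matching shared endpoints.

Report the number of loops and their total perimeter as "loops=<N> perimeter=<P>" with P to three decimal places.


Straddling triangles (8 of 12):
  (v4,v1,v0) [+--] → (-0.4275, -1.195, 0.888278)–(-0.4275, -1.195, -1.735)  len=2.6233
  (v2,v4,v0) [-+-] → (-0.4275, 0.611811, -1.735)–(-0.4275, -1.195, -1.735)  len=1.8068
  (v1,v7,v3) [-+-] → (-0.4275, -0.611811, 1.735)–(-0.4275, 1.195, 1.735)  len=1.8068
  (v5,v1,v4) [+-+] → (-0.4275, -1.195, 1.735)–(-0.4275, -1.195, 0.888278)  len=0.8467
  (v5,v7,v1) [++-] → (-0.4275, -0.611811, 1.735)–(-0.4275, -1.195, 1.735)  len=0.5832
  (v3,v7,v2) [-+-] → (-0.4275, 1.195, 1.735)–(-0.4275, 1.195, -0.888278)  len=2.6233
  (v6,v4,v2) [++-] → (-0.4275, 0.611811, -1.735)–(-0.4275, 1.195, -1.735)  len=0.5832
  (v2,v7,v6) [-++] → (-0.4275, 1.195, -0.888278)–(-0.4275, 1.195, -1.735)  len=0.8467

Chained into 1 loop(s):
  loop 1: 8 segments, perimeter = 11.7200
Total perimeter = 11.720

loops=1 perimeter=11.720


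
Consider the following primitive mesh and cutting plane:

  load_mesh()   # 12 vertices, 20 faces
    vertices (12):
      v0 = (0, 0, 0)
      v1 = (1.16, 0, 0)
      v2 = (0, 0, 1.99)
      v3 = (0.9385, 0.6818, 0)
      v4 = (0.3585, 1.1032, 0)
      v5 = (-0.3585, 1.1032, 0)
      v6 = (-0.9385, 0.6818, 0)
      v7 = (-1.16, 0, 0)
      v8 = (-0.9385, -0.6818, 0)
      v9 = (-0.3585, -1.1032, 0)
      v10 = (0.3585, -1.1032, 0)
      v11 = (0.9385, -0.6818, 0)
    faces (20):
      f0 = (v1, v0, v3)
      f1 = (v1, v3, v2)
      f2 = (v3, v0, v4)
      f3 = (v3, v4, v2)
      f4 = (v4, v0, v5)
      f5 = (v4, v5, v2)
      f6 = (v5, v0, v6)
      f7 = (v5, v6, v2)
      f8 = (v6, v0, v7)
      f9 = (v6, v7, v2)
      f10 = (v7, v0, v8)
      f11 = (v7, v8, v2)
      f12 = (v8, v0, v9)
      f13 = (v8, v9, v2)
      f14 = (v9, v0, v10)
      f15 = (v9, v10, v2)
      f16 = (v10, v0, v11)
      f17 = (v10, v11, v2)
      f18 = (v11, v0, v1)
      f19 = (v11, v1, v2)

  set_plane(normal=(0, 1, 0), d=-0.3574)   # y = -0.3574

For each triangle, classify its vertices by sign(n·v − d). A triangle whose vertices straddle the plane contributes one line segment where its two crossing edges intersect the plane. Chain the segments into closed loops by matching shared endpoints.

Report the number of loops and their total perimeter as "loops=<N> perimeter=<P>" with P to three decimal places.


loops=1 perimeter=5.607

Straddling triangles (10 of 20):
  (v7,v0,v8) [++-] → (-0.491962, -0.3574, 0)–(-1.04389, -0.3574, 0)  len=0.5519
  (v7,v8,v2) [+-+] → (-1.04389, -0.3574, 0)–(-0.491962, -0.3574, 0.946841)  len=1.0960
  (v8,v0,v9) [-+-] → (-0.491962, -0.3574, 0)–(-0.116142, -0.3574, 0)  len=0.3758
  (v8,v9,v2) [--+] → (-0.116142, -0.3574, 1.34531)–(-0.491962, -0.3574, 0.946841)  len=0.5477
  (v9,v0,v10) [-+-] → (-0.116142, -0.3574, 0)–(0.116142, -0.3574, 0)  len=0.2323
  (v9,v10,v2) [--+] → (0.116142, -0.3574, 1.34531)–(-0.116142, -0.3574, 1.34531)  len=0.2323
  (v10,v0,v11) [-+-] → (0.116142, -0.3574, 0)–(0.491962, -0.3574, 0)  len=0.3758
  (v10,v11,v2) [--+] → (0.491962, -0.3574, 0.946841)–(0.116142, -0.3574, 1.34531)  len=0.5477
  (v11,v0,v1) [-++] → (0.491962, -0.3574, 0)–(1.04389, -0.3574, 0)  len=0.5519
  (v11,v1,v2) [-++] → (1.04389, -0.3574, 0)–(0.491962, -0.3574, 0.946841)  len=1.0960

Chained into 1 loop(s):
  loop 1: 10 segments, perimeter = 5.6075
Total perimeter = 5.607


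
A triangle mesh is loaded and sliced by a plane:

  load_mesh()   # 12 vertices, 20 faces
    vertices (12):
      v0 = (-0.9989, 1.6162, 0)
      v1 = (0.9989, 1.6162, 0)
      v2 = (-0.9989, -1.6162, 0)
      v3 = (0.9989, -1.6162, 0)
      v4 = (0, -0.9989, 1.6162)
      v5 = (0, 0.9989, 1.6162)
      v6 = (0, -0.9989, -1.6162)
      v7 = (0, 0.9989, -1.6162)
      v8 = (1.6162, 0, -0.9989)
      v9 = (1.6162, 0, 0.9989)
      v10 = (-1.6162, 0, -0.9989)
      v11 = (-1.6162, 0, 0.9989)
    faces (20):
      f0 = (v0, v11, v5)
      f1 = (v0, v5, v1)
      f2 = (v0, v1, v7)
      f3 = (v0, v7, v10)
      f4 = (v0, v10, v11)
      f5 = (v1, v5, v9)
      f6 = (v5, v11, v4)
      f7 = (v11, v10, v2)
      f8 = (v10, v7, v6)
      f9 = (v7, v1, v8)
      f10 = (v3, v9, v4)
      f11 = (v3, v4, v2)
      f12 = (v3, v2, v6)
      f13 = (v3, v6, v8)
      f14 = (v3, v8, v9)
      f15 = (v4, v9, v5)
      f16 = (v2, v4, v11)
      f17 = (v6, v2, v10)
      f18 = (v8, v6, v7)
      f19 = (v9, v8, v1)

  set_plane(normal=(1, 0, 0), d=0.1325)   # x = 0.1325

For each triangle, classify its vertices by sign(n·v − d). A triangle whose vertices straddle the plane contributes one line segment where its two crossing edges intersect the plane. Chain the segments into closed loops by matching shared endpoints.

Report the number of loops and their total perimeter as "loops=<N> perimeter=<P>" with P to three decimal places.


Straddling triangles (10 of 20):
  (v0,v5,v1) [--+] → (0.1325, 1.08078, 1.40182)–(0.1325, 1.6162, 0)  len=1.5006
  (v0,v1,v7) [-+-] → (0.1325, 1.6162, 0)–(0.1325, 1.08078, -1.40182)  len=1.5006
  (v1,v5,v9) [+-+] → (0.1325, 1.08078, 1.40182)–(0.1325, 0.917008, 1.56559)  len=0.2316
  (v7,v1,v8) [-++] → (0.1325, 1.08078, -1.40182)–(0.1325, 0.917008, -1.56559)  len=0.2316
  (v3,v9,v4) [++-] → (0.1325, -0.917008, 1.56559)–(0.1325, -1.08078, 1.40182)  len=0.2316
  (v3,v4,v2) [+--] → (0.1325, -1.08078, 1.40182)–(0.1325, -1.6162, 0)  len=1.5006
  (v3,v2,v6) [+--] → (0.1325, -1.6162, 0)–(0.1325, -1.08078, -1.40182)  len=1.5006
  (v3,v6,v8) [+-+] → (0.1325, -1.08078, -1.40182)–(0.1325, -0.917008, -1.56559)  len=0.2316
  (v4,v9,v5) [-+-] → (0.1325, -0.917008, 1.56559)–(0.1325, 0.917008, 1.56559)  len=1.8340
  (v8,v6,v7) [+--] → (0.1325, -0.917008, -1.56559)–(0.1325, 0.917008, -1.56559)  len=1.8340

Chained into 1 loop(s):
  loop 1: 10 segments, perimeter = 10.5968
Total perimeter = 10.597

loops=1 perimeter=10.597


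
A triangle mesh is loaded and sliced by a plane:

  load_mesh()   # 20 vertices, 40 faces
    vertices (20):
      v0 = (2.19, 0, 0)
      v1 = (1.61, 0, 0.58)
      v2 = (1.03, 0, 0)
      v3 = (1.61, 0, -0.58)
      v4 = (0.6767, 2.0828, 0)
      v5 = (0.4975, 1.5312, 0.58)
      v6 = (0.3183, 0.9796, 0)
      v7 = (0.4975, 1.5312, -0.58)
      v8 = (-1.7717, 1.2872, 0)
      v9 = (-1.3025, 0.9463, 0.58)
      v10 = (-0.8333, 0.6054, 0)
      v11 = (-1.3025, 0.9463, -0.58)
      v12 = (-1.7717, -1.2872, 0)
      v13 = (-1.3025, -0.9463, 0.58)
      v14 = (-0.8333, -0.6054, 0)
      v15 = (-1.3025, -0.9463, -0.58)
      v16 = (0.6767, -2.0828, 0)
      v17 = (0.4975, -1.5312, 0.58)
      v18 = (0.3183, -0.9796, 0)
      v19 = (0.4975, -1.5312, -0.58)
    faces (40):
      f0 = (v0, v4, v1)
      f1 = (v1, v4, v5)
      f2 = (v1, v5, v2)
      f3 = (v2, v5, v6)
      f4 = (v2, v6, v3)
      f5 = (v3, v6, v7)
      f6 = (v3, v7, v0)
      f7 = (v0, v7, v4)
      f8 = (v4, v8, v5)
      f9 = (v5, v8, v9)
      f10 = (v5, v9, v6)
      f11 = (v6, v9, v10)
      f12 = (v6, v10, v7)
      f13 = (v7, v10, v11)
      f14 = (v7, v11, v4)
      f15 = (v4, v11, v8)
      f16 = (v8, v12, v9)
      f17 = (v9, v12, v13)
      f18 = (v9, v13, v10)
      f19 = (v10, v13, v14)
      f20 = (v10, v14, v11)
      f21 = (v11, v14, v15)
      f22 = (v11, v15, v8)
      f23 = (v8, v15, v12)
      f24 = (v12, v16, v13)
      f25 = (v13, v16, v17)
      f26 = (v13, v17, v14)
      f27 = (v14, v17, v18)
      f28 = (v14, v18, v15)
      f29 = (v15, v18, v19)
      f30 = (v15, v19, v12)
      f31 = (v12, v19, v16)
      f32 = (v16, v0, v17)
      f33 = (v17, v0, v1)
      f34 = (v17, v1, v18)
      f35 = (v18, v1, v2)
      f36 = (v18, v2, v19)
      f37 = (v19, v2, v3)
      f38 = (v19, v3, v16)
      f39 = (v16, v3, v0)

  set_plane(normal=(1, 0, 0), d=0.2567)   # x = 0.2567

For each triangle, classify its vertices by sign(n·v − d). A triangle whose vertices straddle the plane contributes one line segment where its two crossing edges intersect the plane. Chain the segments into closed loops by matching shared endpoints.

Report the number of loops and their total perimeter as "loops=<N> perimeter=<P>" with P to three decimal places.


Straddling triangles (16 of 40):
  (v4,v8,v5) [+-+] → (0.2567, 1.94632, 0)–(0.2567, 1.50531, 0.518452)  len=0.6807
  (v5,v8,v9) [+--] → (0.2567, 1.50531, 0.518452)–(0.2567, 1.45295, 0.58)  len=0.0808
  (v5,v9,v6) [+-+] → (0.2567, 1.45295, 0.58)–(0.2567, 0.978334, 0.0220434)  len=0.7325
  (v6,v9,v10) [+--] → (0.2567, 0.978334, 0.0220434)–(0.2567, 0.959584, 0)  len=0.0289
  (v6,v10,v7) [+-+] → (0.2567, 0.959584, 0)–(0.2567, 1.36368, -0.475053)  len=0.6237
  (v7,v10,v11) [+--] → (0.2567, 1.36368, -0.475053)–(0.2567, 1.45295, -0.58)  len=0.1378
  (v7,v11,v4) [+-+] → (0.2567, 1.45295, -0.58)–(0.2567, 1.84163, -0.12308)  len=0.5999
  (v4,v11,v8) [+--] → (0.2567, 1.84163, -0.12308)–(0.2567, 1.94632, 0)  len=0.1616
  (v12,v16,v13) [-+-] → (0.2567, -1.94632, 0)–(0.2567, -1.84163, 0.12308)  len=0.1616
  (v13,v16,v17) [-++] → (0.2567, -1.84163, 0.12308)–(0.2567, -1.45295, 0.58)  len=0.5999
  (v13,v17,v14) [-+-] → (0.2567, -1.45295, 0.58)–(0.2567, -1.36368, 0.475053)  len=0.1378
  (v14,v17,v18) [-++] → (0.2567, -1.36368, 0.475053)–(0.2567, -0.959584, 0)  len=0.6237
  (v14,v18,v15) [-+-] → (0.2567, -0.959584, 0)–(0.2567, -0.978334, -0.0220434)  len=0.0289
  (v15,v18,v19) [-++] → (0.2567, -0.978334, -0.0220434)–(0.2567, -1.45295, -0.58)  len=0.7325
  (v15,v19,v12) [-+-] → (0.2567, -1.45295, -0.58)–(0.2567, -1.50531, -0.518452)  len=0.0808
  (v12,v19,v16) [-++] → (0.2567, -1.50531, -0.518452)–(0.2567, -1.94632, 0)  len=0.6807

Chained into 2 loop(s):
  loop 1: 8 segments, perimeter = 3.0458
  loop 2: 8 segments, perimeter = 3.0458
Total perimeter = 6.092

loops=2 perimeter=6.092


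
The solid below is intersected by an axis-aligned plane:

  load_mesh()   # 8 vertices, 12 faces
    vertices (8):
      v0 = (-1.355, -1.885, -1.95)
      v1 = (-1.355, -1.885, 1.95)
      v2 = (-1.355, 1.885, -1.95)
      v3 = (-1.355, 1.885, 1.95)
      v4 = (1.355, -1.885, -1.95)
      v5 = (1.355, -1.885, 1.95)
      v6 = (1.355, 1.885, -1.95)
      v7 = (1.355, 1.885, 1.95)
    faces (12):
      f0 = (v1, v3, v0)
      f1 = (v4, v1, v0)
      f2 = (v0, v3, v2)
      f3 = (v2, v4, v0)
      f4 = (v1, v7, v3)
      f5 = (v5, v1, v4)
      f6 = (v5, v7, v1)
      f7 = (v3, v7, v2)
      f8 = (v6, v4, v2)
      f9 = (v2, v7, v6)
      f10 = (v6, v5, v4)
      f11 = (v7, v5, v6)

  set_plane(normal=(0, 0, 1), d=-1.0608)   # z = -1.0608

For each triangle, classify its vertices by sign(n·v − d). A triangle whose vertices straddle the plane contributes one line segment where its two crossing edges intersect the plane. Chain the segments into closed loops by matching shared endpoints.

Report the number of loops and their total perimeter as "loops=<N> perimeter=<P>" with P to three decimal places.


Straddling triangles (8 of 12):
  (v1,v3,v0) [++-] → (-1.355, -1.02544, -1.0608)–(-1.355, -1.885, -1.0608)  len=0.8596
  (v4,v1,v0) [-+-] → (0.73712, -1.885, -1.0608)–(-1.355, -1.885, -1.0608)  len=2.0921
  (v0,v3,v2) [-+-] → (-1.355, -1.02544, -1.0608)–(-1.355, 1.885, -1.0608)  len=2.9104
  (v5,v1,v4) [++-] → (0.73712, -1.885, -1.0608)–(1.355, -1.885, -1.0608)  len=0.6179
  (v3,v7,v2) [++-] → (-0.73712, 1.885, -1.0608)–(-1.355, 1.885, -1.0608)  len=0.6179
  (v2,v7,v6) [-+-] → (-0.73712, 1.885, -1.0608)–(1.355, 1.885, -1.0608)  len=2.0921
  (v6,v5,v4) [-+-] → (1.355, 1.02544, -1.0608)–(1.355, -1.885, -1.0608)  len=2.9104
  (v7,v5,v6) [++-] → (1.355, 1.02544, -1.0608)–(1.355, 1.885, -1.0608)  len=0.8596

Chained into 1 loop(s):
  loop 1: 8 segments, perimeter = 12.9600
Total perimeter = 12.960

loops=1 perimeter=12.960


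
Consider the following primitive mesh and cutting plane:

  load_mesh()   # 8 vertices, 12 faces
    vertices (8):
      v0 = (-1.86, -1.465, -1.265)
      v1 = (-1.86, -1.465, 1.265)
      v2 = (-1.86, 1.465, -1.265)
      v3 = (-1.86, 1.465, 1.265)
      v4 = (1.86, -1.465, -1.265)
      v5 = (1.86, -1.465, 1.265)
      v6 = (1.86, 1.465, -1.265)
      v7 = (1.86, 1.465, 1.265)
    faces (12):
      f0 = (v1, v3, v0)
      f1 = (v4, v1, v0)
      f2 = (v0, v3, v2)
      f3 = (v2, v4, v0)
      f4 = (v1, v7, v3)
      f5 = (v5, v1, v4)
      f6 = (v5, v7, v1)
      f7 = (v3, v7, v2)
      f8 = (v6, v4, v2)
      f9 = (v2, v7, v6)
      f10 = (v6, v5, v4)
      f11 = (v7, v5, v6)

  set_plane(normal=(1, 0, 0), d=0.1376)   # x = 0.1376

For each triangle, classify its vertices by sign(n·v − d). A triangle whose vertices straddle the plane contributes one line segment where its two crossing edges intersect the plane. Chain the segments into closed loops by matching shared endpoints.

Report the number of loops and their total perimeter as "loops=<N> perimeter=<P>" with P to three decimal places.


loops=1 perimeter=10.920

Straddling triangles (8 of 12):
  (v4,v1,v0) [+--] → (0.1376, -1.465, -0.0935828)–(0.1376, -1.465, -1.265)  len=1.1714
  (v2,v4,v0) [-+-] → (0.1376, -0.108378, -1.265)–(0.1376, -1.465, -1.265)  len=1.3566
  (v1,v7,v3) [-+-] → (0.1376, 0.108378, 1.265)–(0.1376, 1.465, 1.265)  len=1.3566
  (v5,v1,v4) [+-+] → (0.1376, -1.465, 1.265)–(0.1376, -1.465, -0.0935828)  len=1.3586
  (v5,v7,v1) [++-] → (0.1376, 0.108378, 1.265)–(0.1376, -1.465, 1.265)  len=1.5734
  (v3,v7,v2) [-+-] → (0.1376, 1.465, 1.265)–(0.1376, 1.465, 0.0935828)  len=1.1714
  (v6,v4,v2) [++-] → (0.1376, -0.108378, -1.265)–(0.1376, 1.465, -1.265)  len=1.5734
  (v2,v7,v6) [-++] → (0.1376, 1.465, 0.0935828)–(0.1376, 1.465, -1.265)  len=1.3586

Chained into 1 loop(s):
  loop 1: 8 segments, perimeter = 10.9200
Total perimeter = 10.920


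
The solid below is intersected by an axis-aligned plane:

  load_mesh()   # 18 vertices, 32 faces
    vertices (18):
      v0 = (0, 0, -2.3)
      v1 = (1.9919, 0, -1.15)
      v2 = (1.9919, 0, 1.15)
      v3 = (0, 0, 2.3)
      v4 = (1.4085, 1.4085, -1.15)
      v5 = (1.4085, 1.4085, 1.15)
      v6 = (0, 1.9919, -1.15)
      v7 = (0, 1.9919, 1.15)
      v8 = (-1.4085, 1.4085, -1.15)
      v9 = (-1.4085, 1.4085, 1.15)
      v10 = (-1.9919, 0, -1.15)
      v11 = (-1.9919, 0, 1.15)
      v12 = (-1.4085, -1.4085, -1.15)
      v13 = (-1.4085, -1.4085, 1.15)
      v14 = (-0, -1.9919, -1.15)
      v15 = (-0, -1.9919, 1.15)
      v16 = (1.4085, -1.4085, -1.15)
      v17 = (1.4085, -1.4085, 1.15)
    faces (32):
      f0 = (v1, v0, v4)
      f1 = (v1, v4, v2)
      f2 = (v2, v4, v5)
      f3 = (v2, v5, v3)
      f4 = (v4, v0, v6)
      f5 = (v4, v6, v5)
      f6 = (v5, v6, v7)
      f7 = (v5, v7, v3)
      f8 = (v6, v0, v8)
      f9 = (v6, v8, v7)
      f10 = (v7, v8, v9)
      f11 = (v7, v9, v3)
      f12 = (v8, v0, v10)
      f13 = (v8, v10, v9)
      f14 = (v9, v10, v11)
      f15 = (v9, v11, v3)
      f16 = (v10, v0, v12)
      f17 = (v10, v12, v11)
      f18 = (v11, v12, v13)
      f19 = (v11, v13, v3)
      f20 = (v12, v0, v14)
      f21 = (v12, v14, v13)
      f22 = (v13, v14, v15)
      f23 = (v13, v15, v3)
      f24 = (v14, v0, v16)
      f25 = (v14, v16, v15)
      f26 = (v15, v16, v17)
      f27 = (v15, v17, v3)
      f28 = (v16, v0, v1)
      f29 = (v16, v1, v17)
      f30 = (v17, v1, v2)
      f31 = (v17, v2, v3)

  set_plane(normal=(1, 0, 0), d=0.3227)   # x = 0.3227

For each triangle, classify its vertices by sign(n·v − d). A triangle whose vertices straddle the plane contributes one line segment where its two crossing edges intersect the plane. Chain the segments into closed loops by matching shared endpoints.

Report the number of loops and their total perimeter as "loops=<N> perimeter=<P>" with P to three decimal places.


loops=1 perimeter=13.020

Straddling triangles (12 of 32):
  (v1,v0,v4) [+-+] → (0.3227, 0, -2.11369)–(0.3227, 0.3227, -2.03652)  len=0.3318
  (v2,v5,v3) [++-] → (0.3227, 0.3227, 2.03652)–(0.3227, 0, 2.11369)  len=0.3318
  (v4,v0,v6) [+--] → (0.3227, 0.3227, -2.03652)–(0.3227, 1.85824, -1.15)  len=1.7731
  (v4,v6,v5) [+-+] → (0.3227, 1.85824, -1.15)–(0.3227, 1.85824, -0.623049)  len=0.5270
  (v5,v6,v7) [+--] → (0.3227, 1.85824, -0.623049)–(0.3227, 1.85824, 1.15)  len=1.7730
  (v5,v7,v3) [+--] → (0.3227, 1.85824, 1.15)–(0.3227, 0.3227, 2.03652)  len=1.7731
  (v14,v0,v16) [--+] → (0.3227, -0.3227, -2.03652)–(0.3227, -1.85824, -1.15)  len=1.7731
  (v14,v16,v15) [-+-] → (0.3227, -1.85824, -1.15)–(0.3227, -1.85824, 0.623049)  len=1.7730
  (v15,v16,v17) [-++] → (0.3227, -1.85824, 0.623049)–(0.3227, -1.85824, 1.15)  len=0.5270
  (v15,v17,v3) [-+-] → (0.3227, -1.85824, 1.15)–(0.3227, -0.3227, 2.03652)  len=1.7731
  (v16,v0,v1) [+-+] → (0.3227, -0.3227, -2.03652)–(0.3227, 0, -2.11369)  len=0.3318
  (v17,v2,v3) [++-] → (0.3227, 0, 2.11369)–(0.3227, -0.3227, 2.03652)  len=0.3318

Chained into 1 loop(s):
  loop 1: 12 segments, perimeter = 13.0195
Total perimeter = 13.020


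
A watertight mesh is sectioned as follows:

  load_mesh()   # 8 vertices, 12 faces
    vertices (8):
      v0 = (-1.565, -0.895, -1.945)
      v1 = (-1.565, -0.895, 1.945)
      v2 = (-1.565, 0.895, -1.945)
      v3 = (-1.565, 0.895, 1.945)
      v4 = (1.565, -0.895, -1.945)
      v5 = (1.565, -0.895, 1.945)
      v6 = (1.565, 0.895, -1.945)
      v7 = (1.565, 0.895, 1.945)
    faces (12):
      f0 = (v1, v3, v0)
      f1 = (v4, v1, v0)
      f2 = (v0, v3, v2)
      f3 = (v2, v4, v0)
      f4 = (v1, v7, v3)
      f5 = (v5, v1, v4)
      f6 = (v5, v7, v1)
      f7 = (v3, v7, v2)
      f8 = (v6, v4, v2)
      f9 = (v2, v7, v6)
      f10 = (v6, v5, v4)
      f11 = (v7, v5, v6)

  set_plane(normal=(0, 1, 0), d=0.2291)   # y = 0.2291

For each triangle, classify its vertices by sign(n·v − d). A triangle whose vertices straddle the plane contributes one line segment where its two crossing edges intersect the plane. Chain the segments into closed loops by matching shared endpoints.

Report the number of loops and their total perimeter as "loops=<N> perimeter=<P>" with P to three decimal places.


Straddling triangles (8 of 12):
  (v1,v3,v0) [-+-] → (-1.565, 0.2291, 1.945)–(-1.565, 0.2291, 0.497877)  len=1.4471
  (v0,v3,v2) [-++] → (-1.565, 0.2291, 0.497877)–(-1.565, 0.2291, -1.945)  len=2.4429
  (v2,v4,v0) [+--] → (-0.400605, 0.2291, -1.945)–(-1.565, 0.2291, -1.945)  len=1.1644
  (v1,v7,v3) [-++] → (0.400605, 0.2291, 1.945)–(-1.565, 0.2291, 1.945)  len=1.9656
  (v5,v7,v1) [-+-] → (1.565, 0.2291, 1.945)–(0.400605, 0.2291, 1.945)  len=1.1644
  (v6,v4,v2) [+-+] → (1.565, 0.2291, -1.945)–(-0.400605, 0.2291, -1.945)  len=1.9656
  (v6,v5,v4) [+--] → (1.565, 0.2291, -0.497877)–(1.565, 0.2291, -1.945)  len=1.4471
  (v7,v5,v6) [+-+] → (1.565, 0.2291, 1.945)–(1.565, 0.2291, -0.497877)  len=2.4429

Chained into 1 loop(s):
  loop 1: 8 segments, perimeter = 14.0400
Total perimeter = 14.040

loops=1 perimeter=14.040
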